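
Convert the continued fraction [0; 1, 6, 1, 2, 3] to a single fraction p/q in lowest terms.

67/77

Fold from the inside: start with 3/1.
  2 + 1/3 = 7/3
  1 + 3/7 = 10/7
  6 + 7/10 = 67/10
  1 + 10/67 = 77/67
  0 + 67/77 = 67/77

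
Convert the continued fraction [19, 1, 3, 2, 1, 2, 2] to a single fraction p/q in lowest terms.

Using pₖ = aₖpₖ₋₁ + pₖ₋₂ and qₖ = aₖqₖ₋₁ + qₖ₋₂:
  k=0: a=19, p=19, q=1
  k=1: a=1, p=20, q=1
  k=2: a=3, p=79, q=4
  k=3: a=2, p=178, q=9
  k=4: a=1, p=257, q=13
  k=5: a=2, p=692, q=35
  k=6: a=2, p=1641, q=83

1641/83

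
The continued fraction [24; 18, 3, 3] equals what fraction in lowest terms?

Using pₖ = aₖpₖ₋₁ + pₖ₋₂ and qₖ = aₖqₖ₋₁ + qₖ₋₂:
  k=0: a=24, p=24, q=1
  k=1: a=18, p=433, q=18
  k=2: a=3, p=1323, q=55
  k=3: a=3, p=4402, q=183

4402/183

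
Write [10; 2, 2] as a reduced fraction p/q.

Using pₖ = aₖpₖ₋₁ + pₖ₋₂ and qₖ = aₖqₖ₋₁ + qₖ₋₂:
  k=0: a=10, p=10, q=1
  k=1: a=2, p=21, q=2
  k=2: a=2, p=52, q=5

52/5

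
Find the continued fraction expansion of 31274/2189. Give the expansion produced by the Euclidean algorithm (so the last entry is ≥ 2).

[14; 3, 2, 16, 1, 17]

31274 = 14·2189 + 628
2189 = 3·628 + 305
628 = 2·305 + 18
305 = 16·18 + 17
18 = 1·17 + 1
17 = 17·1 + 0  (stop)
So 31274/2189 = [14; 3, 2, 16, 1, 17].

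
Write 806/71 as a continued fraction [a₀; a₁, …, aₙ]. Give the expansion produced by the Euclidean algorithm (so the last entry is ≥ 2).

806 = 11×71 + 25
71 = 2×25 + 21
25 = 1×21 + 4
21 = 5×4 + 1
4 = 4×1 + 0  (stop)
So 806/71 = [11; 2, 1, 5, 4].

[11; 2, 1, 5, 4]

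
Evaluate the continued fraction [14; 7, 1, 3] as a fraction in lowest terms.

438/31

Fold from the inside: start with 3/1.
  1 + 1/3 = 4/3
  7 + 3/4 = 31/4
  14 + 4/31 = 438/31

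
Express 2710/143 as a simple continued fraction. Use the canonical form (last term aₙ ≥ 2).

[18; 1, 19, 2, 3]

2710 = 18×143 + 136
143 = 1×136 + 7
136 = 19×7 + 3
7 = 2×3 + 1
3 = 3×1 + 0  (stop)
So 2710/143 = [18; 1, 19, 2, 3].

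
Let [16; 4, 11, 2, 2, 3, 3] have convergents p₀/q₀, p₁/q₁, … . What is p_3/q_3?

1527/94

Using pₖ = aₖpₖ₋₁ + pₖ₋₂, qₖ = aₖqₖ₋₁ + qₖ₋₂ (with p₋₁=1, p₋₂=0, q₋₁=0, q₋₂=1):
  k=0: a=16, p=16, q=1
  k=1: a=4, p=65, q=4
  k=2: a=11, p=731, q=45
  k=3: a=2, p=1527, q=94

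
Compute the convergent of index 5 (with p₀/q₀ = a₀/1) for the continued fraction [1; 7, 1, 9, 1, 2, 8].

285/253

Using pₖ = aₖpₖ₋₁ + pₖ₋₂, qₖ = aₖqₖ₋₁ + qₖ₋₂ (with p₋₁=1, p₋₂=0, q₋₁=0, q₋₂=1):
  k=0: a=1, p=1, q=1
  k=1: a=7, p=8, q=7
  k=2: a=1, p=9, q=8
  k=3: a=9, p=89, q=79
  k=4: a=1, p=98, q=87
  k=5: a=2, p=285, q=253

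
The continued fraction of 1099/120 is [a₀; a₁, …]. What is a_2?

3

1099 = 9·120 + 19   →  a_0 = 9
120 = 6·19 + 6   →  a_1 = 6
19 = 3·6 + 1   →  a_2 = 3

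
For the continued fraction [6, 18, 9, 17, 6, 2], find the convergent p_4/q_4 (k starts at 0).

Using pₖ = aₖpₖ₋₁ + pₖ₋₂, qₖ = aₖqₖ₋₁ + qₖ₋₂ (with p₋₁=1, p₋₂=0, q₋₁=0, q₋₂=1):
  k=0: a=6, p=6, q=1
  k=1: a=18, p=109, q=18
  k=2: a=9, p=987, q=163
  k=3: a=17, p=16888, q=2789
  k=4: a=6, p=102315, q=16897

102315/16897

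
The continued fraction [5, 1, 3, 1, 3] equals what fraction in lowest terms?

Fold from the inside: start with 3/1.
  1 + 1/3 = 4/3
  3 + 3/4 = 15/4
  1 + 4/15 = 19/15
  5 + 15/19 = 110/19

110/19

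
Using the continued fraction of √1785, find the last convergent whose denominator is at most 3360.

√1785 = [42; 4, 84, …] (period length 2).
Convergents:
  p_0/q_0 = 42/1
  p_1/q_1 = 169/4
  p_2/q_2 = 14238/337
  p_3/q_3 = 57121/1352
  p_4/q_4 = 4812402/113905
q_3 = 1352 ≤ 3360 < 113905 = q_4, so the answer is 57121/1352.

57121/1352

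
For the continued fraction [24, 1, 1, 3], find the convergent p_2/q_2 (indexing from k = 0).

49/2

Using pₖ = aₖpₖ₋₁ + pₖ₋₂, qₖ = aₖqₖ₋₁ + qₖ₋₂ (with p₋₁=1, p₋₂=0, q₋₁=0, q₋₂=1):
  k=0: a=24, p=24, q=1
  k=1: a=1, p=25, q=1
  k=2: a=1, p=49, q=2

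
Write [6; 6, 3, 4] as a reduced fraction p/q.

Fold from the inside: start with 4/1.
  3 + 1/4 = 13/4
  6 + 4/13 = 82/13
  6 + 13/82 = 505/82

505/82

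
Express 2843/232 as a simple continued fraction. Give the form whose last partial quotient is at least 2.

[12; 3, 1, 13, 1, 3]

2843 = 12×232 + 59
232 = 3×59 + 55
59 = 1×55 + 4
55 = 13×4 + 3
4 = 1×3 + 1
3 = 3×1 + 0  (stop)
So 2843/232 = [12; 3, 1, 13, 1, 3].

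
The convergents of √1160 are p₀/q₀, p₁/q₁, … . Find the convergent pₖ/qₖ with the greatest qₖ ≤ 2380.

39406/1157

√1160 = [34; 17, 68, …] (period length 2).
Convergents:
  p_0/q_0 = 34/1
  p_1/q_1 = 579/17
  p_2/q_2 = 39406/1157
  p_3/q_3 = 670481/19686
q_2 = 1157 ≤ 2380 < 19686 = q_3, so the answer is 39406/1157.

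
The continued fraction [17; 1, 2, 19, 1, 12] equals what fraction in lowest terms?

Using pₖ = aₖpₖ₋₁ + pₖ₋₂ and qₖ = aₖqₖ₋₁ + qₖ₋₂:
  k=0: a=17, p=17, q=1
  k=1: a=1, p=18, q=1
  k=2: a=2, p=53, q=3
  k=3: a=19, p=1025, q=58
  k=4: a=1, p=1078, q=61
  k=5: a=12, p=13961, q=790

13961/790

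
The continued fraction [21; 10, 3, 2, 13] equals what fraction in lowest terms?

20401/967

Using pₖ = aₖpₖ₋₁ + pₖ₋₂ and qₖ = aₖqₖ₋₁ + qₖ₋₂:
  k=0: a=21, p=21, q=1
  k=1: a=10, p=211, q=10
  k=2: a=3, p=654, q=31
  k=3: a=2, p=1519, q=72
  k=4: a=13, p=20401, q=967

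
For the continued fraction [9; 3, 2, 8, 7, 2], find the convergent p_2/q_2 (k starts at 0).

65/7

Using pₖ = aₖpₖ₋₁ + pₖ₋₂, qₖ = aₖqₖ₋₁ + qₖ₋₂ (with p₋₁=1, p₋₂=0, q₋₁=0, q₋₂=1):
  k=0: a=9, p=9, q=1
  k=1: a=3, p=28, q=3
  k=2: a=2, p=65, q=7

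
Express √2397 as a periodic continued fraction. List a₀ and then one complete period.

a₀ = ⌊√2397⌋ = 48.
With m₀=0, d₀=1 and mₖ₊₁ = dₖaₖ − mₖ, dₖ₊₁ = (n − mₖ₊₁²)/dₖ, aₖ₊₁ = ⌊(a₀+mₖ₊₁)/dₖ₊₁⌋:
  k=1: m=48, d=93, a=1
  k=2: m=45, d=4, a=23
  k=3: m=47, d=47, a=2
  k=4: m=47, d=4, a=23
  k=5: m=45, d=93, a=1
  k=6: m=48, d=1, a=96
d=1 and a=2a₀=96 at k=6, so the next step gives (m, d) = (48, 93) again — its k=1 value — and the period has length 6.

[48; 1, 23, 2, 23, 1, 96]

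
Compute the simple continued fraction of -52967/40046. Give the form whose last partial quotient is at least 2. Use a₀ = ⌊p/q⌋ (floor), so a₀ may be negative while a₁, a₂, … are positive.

[-2; 1, 2, 10, 14, 10, 9]

-52967 = -2×40046 + 27125
40046 = 1×27125 + 12921
27125 = 2×12921 + 1283
12921 = 10×1283 + 91
1283 = 14×91 + 9
91 = 10×9 + 1
9 = 9×1 + 0  (stop)
So -52967/40046 = [-2; 1, 2, 10, 14, 10, 9].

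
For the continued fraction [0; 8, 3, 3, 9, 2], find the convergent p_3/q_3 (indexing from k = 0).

10/83

Using pₖ = aₖpₖ₋₁ + pₖ₋₂, qₖ = aₖqₖ₋₁ + qₖ₋₂ (with p₋₁=1, p₋₂=0, q₋₁=0, q₋₂=1):
  k=0: a=0, p=0, q=1
  k=1: a=8, p=1, q=8
  k=2: a=3, p=3, q=25
  k=3: a=3, p=10, q=83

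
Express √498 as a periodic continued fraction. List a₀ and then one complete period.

[22; 3, 6, 22, 6, 3, 44]

a₀ = ⌊√498⌋ = 22.
With m₀=0, d₀=1 and mₖ₊₁ = dₖaₖ − mₖ, dₖ₊₁ = (n − mₖ₊₁²)/dₖ, aₖ₊₁ = ⌊(a₀+mₖ₊₁)/dₖ₊₁⌋:
  k=1: m=22, d=14, a=3
  k=2: m=20, d=7, a=6
  k=3: m=22, d=2, a=22
  k=4: m=22, d=7, a=6
  k=5: m=20, d=14, a=3
  k=6: m=22, d=1, a=44
d=1 and a=2a₀=44 at k=6, so the next step gives (m, d) = (22, 14) again — its k=1 value — and the period has length 6.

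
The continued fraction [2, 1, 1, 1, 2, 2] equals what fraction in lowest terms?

Using pₖ = aₖpₖ₋₁ + pₖ₋₂ and qₖ = aₖqₖ₋₁ + qₖ₋₂:
  k=0: a=2, p=2, q=1
  k=1: a=1, p=3, q=1
  k=2: a=1, p=5, q=2
  k=3: a=1, p=8, q=3
  k=4: a=2, p=21, q=8
  k=5: a=2, p=50, q=19

50/19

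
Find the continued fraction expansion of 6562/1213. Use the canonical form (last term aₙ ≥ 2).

6562 = 5×1213 + 497
1213 = 2×497 + 219
497 = 2×219 + 59
219 = 3×59 + 42
59 = 1×42 + 17
42 = 2×17 + 8
17 = 2×8 + 1
8 = 8×1 + 0  (stop)
So 6562/1213 = [5; 2, 2, 3, 1, 2, 2, 8].

[5; 2, 2, 3, 1, 2, 2, 8]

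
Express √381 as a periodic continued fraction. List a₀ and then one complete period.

[19; 1, 1, 12, 1, 1, 38]

a₀ = ⌊√381⌋ = 19.
With m₀=0, d₀=1 and mₖ₊₁ = dₖaₖ − mₖ, dₖ₊₁ = (n − mₖ₊₁²)/dₖ, aₖ₊₁ = ⌊(a₀+mₖ₊₁)/dₖ₊₁⌋:
  k=1: m=19, d=20, a=1
  k=2: m=1, d=19, a=1
  k=3: m=18, d=3, a=12
  k=4: m=18, d=19, a=1
  k=5: m=1, d=20, a=1
  k=6: m=19, d=1, a=38
d=1 and a=2a₀=38 at k=6, so the next step gives (m, d) = (19, 20) again — its k=1 value — and the period has length 6.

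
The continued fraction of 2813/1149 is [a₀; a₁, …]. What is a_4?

2813 = 2·1149 + 515   →  a_0 = 2
1149 = 2·515 + 119   →  a_1 = 2
515 = 4·119 + 39   →  a_2 = 4
119 = 3·39 + 2   →  a_3 = 3
39 = 19·2 + 1   →  a_4 = 19

19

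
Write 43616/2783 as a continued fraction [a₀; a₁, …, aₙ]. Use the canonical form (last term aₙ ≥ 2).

[15; 1, 2, 19, 2, 2, 9]

43616 = 15·2783 + 1871
2783 = 1·1871 + 912
1871 = 2·912 + 47
912 = 19·47 + 19
47 = 2·19 + 9
19 = 2·9 + 1
9 = 9·1 + 0  (stop)
So 43616/2783 = [15; 1, 2, 19, 2, 2, 9].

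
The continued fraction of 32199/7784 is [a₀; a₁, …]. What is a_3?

10

32199 = 4·7784 + 1063   →  a_0 = 4
7784 = 7·1063 + 343   →  a_1 = 7
1063 = 3·343 + 34   →  a_2 = 3
343 = 10·34 + 3   →  a_3 = 10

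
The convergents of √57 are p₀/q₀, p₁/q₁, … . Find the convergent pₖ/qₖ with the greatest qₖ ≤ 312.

√57 = [7; 1, 1, 4, 1, 1, 14, …] (period length 6).
Convergents:
  p_0/q_0 = 7/1
  p_1/q_1 = 8/1
  p_2/q_2 = 15/2
  p_3/q_3 = 68/9
  p_4/q_4 = 83/11
  p_5/q_5 = 151/20
  p_6/q_6 = 2197/291
  p_7/q_7 = 2348/311
  p_8/q_8 = 4545/602
q_7 = 311 ≤ 312 < 602 = q_8, so the answer is 2348/311.

2348/311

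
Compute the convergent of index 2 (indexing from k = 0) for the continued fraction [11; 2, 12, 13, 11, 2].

287/25

Using pₖ = aₖpₖ₋₁ + pₖ₋₂, qₖ = aₖqₖ₋₁ + qₖ₋₂ (with p₋₁=1, p₋₂=0, q₋₁=0, q₋₂=1):
  k=0: a=11, p=11, q=1
  k=1: a=2, p=23, q=2
  k=2: a=12, p=287, q=25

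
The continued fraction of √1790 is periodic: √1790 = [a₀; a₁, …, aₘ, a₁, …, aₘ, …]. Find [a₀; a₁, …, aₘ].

[42; 3, 4, 8, 4, 3, 84]

a₀ = ⌊√1790⌋ = 42.
With m₀=0, d₀=1 and mₖ₊₁ = dₖaₖ − mₖ, dₖ₊₁ = (n − mₖ₊₁²)/dₖ, aₖ₊₁ = ⌊(a₀+mₖ₊₁)/dₖ₊₁⌋:
  k=1: m=42, d=26, a=3
  k=2: m=36, d=19, a=4
  k=3: m=40, d=10, a=8
  k=4: m=40, d=19, a=4
  k=5: m=36, d=26, a=3
  k=6: m=42, d=1, a=84
d=1 and a=2a₀=84 at k=6, so the next step gives (m, d) = (42, 26) again — its k=1 value — and the period has length 6.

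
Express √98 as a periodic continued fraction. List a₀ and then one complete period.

[9; 1, 8, 1, 18]

a₀ = ⌊√98⌋ = 9.
With m₀=0, d₀=1 and mₖ₊₁ = dₖaₖ − mₖ, dₖ₊₁ = (n − mₖ₊₁²)/dₖ, aₖ₊₁ = ⌊(a₀+mₖ₊₁)/dₖ₊₁⌋:
  k=1: m=9, d=17, a=1
  k=2: m=8, d=2, a=8
  k=3: m=8, d=17, a=1
  k=4: m=9, d=1, a=18
d=1 and a=2a₀=18 at k=4, so the next step gives (m, d) = (9, 17) again — its k=1 value — and the period has length 4.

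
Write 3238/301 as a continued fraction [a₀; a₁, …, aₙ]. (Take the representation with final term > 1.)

[10; 1, 3, 8, 9]

3238 = 10*301 + 228
301 = 1*228 + 73
228 = 3*73 + 9
73 = 8*9 + 1
9 = 9*1 + 0  (stop)
So 3238/301 = [10; 1, 3, 8, 9].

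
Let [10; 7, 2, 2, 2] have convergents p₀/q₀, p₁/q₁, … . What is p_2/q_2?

Using pₖ = aₖpₖ₋₁ + pₖ₋₂, qₖ = aₖqₖ₋₁ + qₖ₋₂ (with p₋₁=1, p₋₂=0, q₋₁=0, q₋₂=1):
  k=0: a=10, p=10, q=1
  k=1: a=7, p=71, q=7
  k=2: a=2, p=152, q=15

152/15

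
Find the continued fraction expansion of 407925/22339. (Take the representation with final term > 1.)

[18; 3, 1, 5, 9, 13, 8]

407925 = 18*22339 + 5823
22339 = 3*5823 + 4870
5823 = 1*4870 + 953
4870 = 5*953 + 105
953 = 9*105 + 8
105 = 13*8 + 1
8 = 8*1 + 0  (stop)
So 407925/22339 = [18; 3, 1, 5, 9, 13, 8].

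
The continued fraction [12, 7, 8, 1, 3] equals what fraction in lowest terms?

3023/249

Using pₖ = aₖpₖ₋₁ + pₖ₋₂ and qₖ = aₖqₖ₋₁ + qₖ₋₂:
  k=0: a=12, p=12, q=1
  k=1: a=7, p=85, q=7
  k=2: a=8, p=692, q=57
  k=3: a=1, p=777, q=64
  k=4: a=3, p=3023, q=249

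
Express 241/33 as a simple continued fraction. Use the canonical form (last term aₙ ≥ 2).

[7; 3, 3, 3]

241 = 7*33 + 10
33 = 3*10 + 3
10 = 3*3 + 1
3 = 3*1 + 0  (stop)
So 241/33 = [7; 3, 3, 3].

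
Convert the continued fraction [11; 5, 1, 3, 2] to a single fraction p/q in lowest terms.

Using pₖ = aₖpₖ₋₁ + pₖ₋₂ and qₖ = aₖqₖ₋₁ + qₖ₋₂:
  k=0: a=11, p=11, q=1
  k=1: a=5, p=56, q=5
  k=2: a=1, p=67, q=6
  k=3: a=3, p=257, q=23
  k=4: a=2, p=581, q=52

581/52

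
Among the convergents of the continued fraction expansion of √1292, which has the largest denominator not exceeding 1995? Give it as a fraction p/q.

√1292 = [35; 1, 16, 1, 70, …] (period length 4).
Convergents:
  p_0/q_0 = 35/1
  p_1/q_1 = 36/1
  p_2/q_2 = 611/17
  p_3/q_3 = 647/18
  p_4/q_4 = 45901/1277
  p_5/q_5 = 46548/1295
  p_6/q_6 = 790669/21997
q_5 = 1295 ≤ 1995 < 21997 = q_6, so the answer is 46548/1295.

46548/1295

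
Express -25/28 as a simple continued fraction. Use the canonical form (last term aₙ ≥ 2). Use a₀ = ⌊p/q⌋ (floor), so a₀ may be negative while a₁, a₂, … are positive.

[-1; 9, 3]

-25 = -1*28 + 3
28 = 9*3 + 1
3 = 3*1 + 0  (stop)
So -25/28 = [-1; 9, 3].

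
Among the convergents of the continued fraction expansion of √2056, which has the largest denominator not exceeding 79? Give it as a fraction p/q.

1587/35

√2056 = [45; 2, 1, 10, 1, 2, 90, …] (period length 6).
Convergents:
  p_0/q_0 = 45/1
  p_1/q_1 = 91/2
  p_2/q_2 = 136/3
  p_3/q_3 = 1451/32
  p_4/q_4 = 1587/35
  p_5/q_5 = 4625/102
q_4 = 35 ≤ 79 < 102 = q_5, so the answer is 1587/35.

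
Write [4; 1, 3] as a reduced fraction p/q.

19/4

Fold from the inside: start with 3/1.
  1 + 1/3 = 4/3
  4 + 3/4 = 19/4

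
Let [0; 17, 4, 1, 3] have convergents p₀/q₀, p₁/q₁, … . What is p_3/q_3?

Using pₖ = aₖpₖ₋₁ + pₖ₋₂, qₖ = aₖqₖ₋₁ + qₖ₋₂ (with p₋₁=1, p₋₂=0, q₋₁=0, q₋₂=1):
  k=0: a=0, p=0, q=1
  k=1: a=17, p=1, q=17
  k=2: a=4, p=4, q=69
  k=3: a=1, p=5, q=86

5/86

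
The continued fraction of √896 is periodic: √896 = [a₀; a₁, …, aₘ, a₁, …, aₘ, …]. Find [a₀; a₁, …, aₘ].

[29; 1, 13, 1, 58]

a₀ = ⌊√896⌋ = 29.
With m₀=0, d₀=1 and mₖ₊₁ = dₖaₖ − mₖ, dₖ₊₁ = (n − mₖ₊₁²)/dₖ, aₖ₊₁ = ⌊(a₀+mₖ₊₁)/dₖ₊₁⌋:
  k=1: m=29, d=55, a=1
  k=2: m=26, d=4, a=13
  k=3: m=26, d=55, a=1
  k=4: m=29, d=1, a=58
d=1 and a=2a₀=58 at k=4, so the next step gives (m, d) = (29, 55) again — its k=1 value — and the period has length 4.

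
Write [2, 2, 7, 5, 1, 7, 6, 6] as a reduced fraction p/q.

67185/27229

Using pₖ = aₖpₖ₋₁ + pₖ₋₂ and qₖ = aₖqₖ₋₁ + qₖ₋₂:
  k=0: a=2, p=2, q=1
  k=1: a=2, p=5, q=2
  k=2: a=7, p=37, q=15
  k=3: a=5, p=190, q=77
  k=4: a=1, p=227, q=92
  k=5: a=7, p=1779, q=721
  k=6: a=6, p=10901, q=4418
  k=7: a=6, p=67185, q=27229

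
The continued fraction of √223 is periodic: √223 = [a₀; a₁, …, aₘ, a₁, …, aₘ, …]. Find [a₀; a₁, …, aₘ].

[14; 1, 13, 1, 28]

a₀ = ⌊√223⌋ = 14.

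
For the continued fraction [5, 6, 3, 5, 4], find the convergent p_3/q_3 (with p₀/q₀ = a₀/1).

Using pₖ = aₖpₖ₋₁ + pₖ₋₂, qₖ = aₖqₖ₋₁ + qₖ₋₂ (with p₋₁=1, p₋₂=0, q₋₁=0, q₋₂=1):
  k=0: a=5, p=5, q=1
  k=1: a=6, p=31, q=6
  k=2: a=3, p=98, q=19
  k=3: a=5, p=521, q=101

521/101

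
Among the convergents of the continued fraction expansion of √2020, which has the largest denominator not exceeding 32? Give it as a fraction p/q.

√2020 = [44; 1, 16, 1, 88, …] (period length 4).
Convergents:
  p_0/q_0 = 44/1
  p_1/q_1 = 45/1
  p_2/q_2 = 764/17
  p_3/q_3 = 809/18
  p_4/q_4 = 71956/1601
q_3 = 18 ≤ 32 < 1601 = q_4, so the answer is 809/18.

809/18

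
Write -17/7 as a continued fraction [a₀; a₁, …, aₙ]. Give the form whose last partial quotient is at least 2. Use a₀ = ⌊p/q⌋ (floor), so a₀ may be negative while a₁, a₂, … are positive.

-17 = -3·7 + 4
7 = 1·4 + 3
4 = 1·3 + 1
3 = 3·1 + 0  (stop)
So -17/7 = [-3; 1, 1, 3].

[-3; 1, 1, 3]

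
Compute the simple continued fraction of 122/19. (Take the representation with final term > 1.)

122 = 6·19 + 8
19 = 2·8 + 3
8 = 2·3 + 2
3 = 1·2 + 1
2 = 2·1 + 0  (stop)
So 122/19 = [6; 2, 2, 1, 2].

[6; 2, 2, 1, 2]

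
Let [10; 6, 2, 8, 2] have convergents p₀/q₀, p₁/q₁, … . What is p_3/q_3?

Using pₖ = aₖpₖ₋₁ + pₖ₋₂, qₖ = aₖqₖ₋₁ + qₖ₋₂ (with p₋₁=1, p₋₂=0, q₋₁=0, q₋₂=1):
  k=0: a=10, p=10, q=1
  k=1: a=6, p=61, q=6
  k=2: a=2, p=132, q=13
  k=3: a=8, p=1117, q=110

1117/110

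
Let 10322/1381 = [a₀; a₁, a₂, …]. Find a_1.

2

10322 = 7·1381 + 655   →  a_0 = 7
1381 = 2·655 + 71   →  a_1 = 2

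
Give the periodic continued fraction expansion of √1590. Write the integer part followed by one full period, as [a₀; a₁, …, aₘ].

a₀ = ⌊√1590⌋ = 39.

[39; 1, 6, 1, 78]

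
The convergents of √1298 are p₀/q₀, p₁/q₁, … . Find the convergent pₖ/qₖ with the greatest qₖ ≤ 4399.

93420/2593

√1298 = [36; 36, 72, …] (period length 2).
Convergents:
  p_0/q_0 = 36/1
  p_1/q_1 = 1297/36
  p_2/q_2 = 93420/2593
  p_3/q_3 = 3364417/93384
q_2 = 2593 ≤ 4399 < 93384 = q_3, so the answer is 93420/2593.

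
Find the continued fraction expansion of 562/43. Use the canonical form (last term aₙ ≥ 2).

[13; 14, 3]

562 = 13·43 + 3
43 = 14·3 + 1
3 = 3·1 + 0  (stop)
So 562/43 = [13; 14, 3].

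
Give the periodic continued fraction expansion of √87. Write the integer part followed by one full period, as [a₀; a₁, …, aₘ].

[9; 3, 18]

a₀ = ⌊√87⌋ = 9.
With m₀=0, d₀=1 and mₖ₊₁ = dₖaₖ − mₖ, dₖ₊₁ = (n − mₖ₊₁²)/dₖ, aₖ₊₁ = ⌊(a₀+mₖ₊₁)/dₖ₊₁⌋:
  k=1: m=9, d=6, a=3
  k=2: m=9, d=1, a=18
d=1 and a=2a₀=18 at k=2, so the next step gives (m, d) = (9, 6) again — its k=1 value — and the period has length 2.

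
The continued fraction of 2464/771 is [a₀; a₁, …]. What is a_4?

2464 = 3·771 + 151   →  a_0 = 3
771 = 5·151 + 16   →  a_1 = 5
151 = 9·16 + 7   →  a_2 = 9
16 = 2·7 + 2   →  a_3 = 2
7 = 3·2 + 1   →  a_4 = 3

3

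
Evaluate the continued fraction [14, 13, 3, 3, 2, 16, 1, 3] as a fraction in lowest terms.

Using pₖ = aₖpₖ₋₁ + pₖ₋₂ and qₖ = aₖqₖ₋₁ + qₖ₋₂:
  k=0: a=14, p=14, q=1
  k=1: a=13, p=183, q=13
  k=2: a=3, p=563, q=40
  k=3: a=3, p=1872, q=133
  k=4: a=2, p=4307, q=306
  k=5: a=16, p=70784, q=5029
  k=6: a=1, p=75091, q=5335
  k=7: a=3, p=296057, q=21034

296057/21034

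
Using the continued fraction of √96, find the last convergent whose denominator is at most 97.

√96 = [9; 1, 3, 1, 18, …] (period length 4).
Convergents:
  p_0/q_0 = 9/1
  p_1/q_1 = 10/1
  p_2/q_2 = 39/4
  p_3/q_3 = 49/5
  p_4/q_4 = 921/94
  p_5/q_5 = 970/99
q_4 = 94 ≤ 97 < 99 = q_5, so the answer is 921/94.

921/94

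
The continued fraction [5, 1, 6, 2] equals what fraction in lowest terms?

Using pₖ = aₖpₖ₋₁ + pₖ₋₂ and qₖ = aₖqₖ₋₁ + qₖ₋₂:
  k=0: a=5, p=5, q=1
  k=1: a=1, p=6, q=1
  k=2: a=6, p=41, q=7
  k=3: a=2, p=88, q=15

88/15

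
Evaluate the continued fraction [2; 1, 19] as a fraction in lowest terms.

Fold from the inside: start with 19/1.
  1 + 1/19 = 20/19
  2 + 19/20 = 59/20

59/20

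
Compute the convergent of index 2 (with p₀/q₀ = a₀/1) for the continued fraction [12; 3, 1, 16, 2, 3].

49/4

Using pₖ = aₖpₖ₋₁ + pₖ₋₂, qₖ = aₖqₖ₋₁ + qₖ₋₂ (with p₋₁=1, p₋₂=0, q₋₁=0, q₋₂=1):
  k=0: a=12, p=12, q=1
  k=1: a=3, p=37, q=3
  k=2: a=1, p=49, q=4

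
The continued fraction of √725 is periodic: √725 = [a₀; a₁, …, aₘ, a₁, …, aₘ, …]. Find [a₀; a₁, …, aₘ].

a₀ = ⌊√725⌋ = 26.
With m₀=0, d₀=1 and mₖ₊₁ = dₖaₖ − mₖ, dₖ₊₁ = (n − mₖ₊₁²)/dₖ, aₖ₊₁ = ⌊(a₀+mₖ₊₁)/dₖ₊₁⌋:
  k=1: m=26, d=49, a=1
  k=2: m=23, d=4, a=12
  k=3: m=25, d=25, a=2
  k=4: m=25, d=4, a=12
  k=5: m=23, d=49, a=1
  k=6: m=26, d=1, a=52
d=1 and a=2a₀=52 at k=6, so the next step gives (m, d) = (26, 49) again — its k=1 value — and the period has length 6.

[26; 1, 12, 2, 12, 1, 52]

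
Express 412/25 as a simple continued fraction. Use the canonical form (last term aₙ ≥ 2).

[16; 2, 12]

412 = 16·25 + 12
25 = 2·12 + 1
12 = 12·1 + 0  (stop)
So 412/25 = [16; 2, 12].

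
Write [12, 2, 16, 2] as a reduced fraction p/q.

Fold from the inside: start with 2/1.
  16 + 1/2 = 33/2
  2 + 2/33 = 68/33
  12 + 33/68 = 849/68

849/68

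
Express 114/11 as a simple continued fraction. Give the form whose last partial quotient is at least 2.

114 = 10*11 + 4
11 = 2*4 + 3
4 = 1*3 + 1
3 = 3*1 + 0  (stop)
So 114/11 = [10; 2, 1, 3].

[10; 2, 1, 3]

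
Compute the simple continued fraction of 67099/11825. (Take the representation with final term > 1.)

[5; 1, 2, 14, 6, 3, 14]

67099 = 5*11825 + 7974
11825 = 1*7974 + 3851
7974 = 2*3851 + 272
3851 = 14*272 + 43
272 = 6*43 + 14
43 = 3*14 + 1
14 = 14*1 + 0  (stop)
So 67099/11825 = [5; 1, 2, 14, 6, 3, 14].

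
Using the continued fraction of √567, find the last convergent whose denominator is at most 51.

√567 = [23; 1, 4, 3, 4, 1, 46, …] (period length 6).
Convergents:
  p_0/q_0 = 23/1
  p_1/q_1 = 24/1
  p_2/q_2 = 119/5
  p_3/q_3 = 381/16
  p_4/q_4 = 1643/69
q_3 = 16 ≤ 51 < 69 = q_4, so the answer is 381/16.

381/16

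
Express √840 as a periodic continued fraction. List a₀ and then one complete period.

a₀ = ⌊√840⌋ = 28.
With m₀=0, d₀=1 and mₖ₊₁ = dₖaₖ − mₖ, dₖ₊₁ = (n − mₖ₊₁²)/dₖ, aₖ₊₁ = ⌊(a₀+mₖ₊₁)/dₖ₊₁⌋:
  k=1: m=28, d=56, a=1
  k=2: m=28, d=1, a=56
d=1 and a=2a₀=56 at k=2, so the next step gives (m, d) = (28, 56) again — its k=1 value — and the period has length 2.

[28; 1, 56]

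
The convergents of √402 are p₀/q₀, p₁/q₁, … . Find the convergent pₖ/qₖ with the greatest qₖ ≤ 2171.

√402 = [20; 20, 40, …] (period length 2).
Convergents:
  p_0/q_0 = 20/1
  p_1/q_1 = 401/20
  p_2/q_2 = 16060/801
  p_3/q_3 = 321601/16040
q_2 = 801 ≤ 2171 < 16040 = q_3, so the answer is 16060/801.

16060/801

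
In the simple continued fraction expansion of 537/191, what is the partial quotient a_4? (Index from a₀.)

3

537 = 2·191 + 155   →  a_0 = 2
191 = 1·155 + 36   →  a_1 = 1
155 = 4·36 + 11   →  a_2 = 4
36 = 3·11 + 3   →  a_3 = 3
11 = 3·3 + 2   →  a_4 = 3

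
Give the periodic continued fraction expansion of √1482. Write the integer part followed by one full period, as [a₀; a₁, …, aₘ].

a₀ = ⌊√1482⌋ = 38.

[38; 2, 76]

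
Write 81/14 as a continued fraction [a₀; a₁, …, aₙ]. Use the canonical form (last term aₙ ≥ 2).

[5; 1, 3, 1, 2]

81 = 5×14 + 11
14 = 1×11 + 3
11 = 3×3 + 2
3 = 1×2 + 1
2 = 2×1 + 0  (stop)
So 81/14 = [5; 1, 3, 1, 2].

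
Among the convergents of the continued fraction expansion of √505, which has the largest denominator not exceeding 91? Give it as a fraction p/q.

809/36

√505 = [22; 2, 8, 2, 44, …] (period length 4).
Convergents:
  p_0/q_0 = 22/1
  p_1/q_1 = 45/2
  p_2/q_2 = 382/17
  p_3/q_3 = 809/36
  p_4/q_4 = 35978/1601
q_3 = 36 ≤ 91 < 1601 = q_4, so the answer is 809/36.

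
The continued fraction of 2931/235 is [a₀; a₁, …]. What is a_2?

8

2931 = 12·235 + 111   →  a_0 = 12
235 = 2·111 + 13   →  a_1 = 2
111 = 8·13 + 7   →  a_2 = 8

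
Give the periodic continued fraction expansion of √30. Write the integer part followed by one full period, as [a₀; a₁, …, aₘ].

a₀ = ⌊√30⌋ = 5.
With m₀=0, d₀=1 and mₖ₊₁ = dₖaₖ − mₖ, dₖ₊₁ = (n − mₖ₊₁²)/dₖ, aₖ₊₁ = ⌊(a₀+mₖ₊₁)/dₖ₊₁⌋:
  k=1: m=5, d=5, a=2
  k=2: m=5, d=1, a=10
d=1 and a=2a₀=10 at k=2, so the next step gives (m, d) = (5, 5) again — its k=1 value — and the period has length 2.

[5; 2, 10]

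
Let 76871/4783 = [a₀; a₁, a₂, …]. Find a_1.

13

76871 = 16·4783 + 343   →  a_0 = 16
4783 = 13·343 + 324   →  a_1 = 13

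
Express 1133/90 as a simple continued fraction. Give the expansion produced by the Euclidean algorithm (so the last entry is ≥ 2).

[12; 1, 1, 2, 3, 5]

1133 = 12·90 + 53
90 = 1·53 + 37
53 = 1·37 + 16
37 = 2·16 + 5
16 = 3·5 + 1
5 = 5·1 + 0  (stop)
So 1133/90 = [12; 1, 1, 2, 3, 5].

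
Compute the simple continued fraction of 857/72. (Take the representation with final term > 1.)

857 = 11·72 + 65
72 = 1·65 + 7
65 = 9·7 + 2
7 = 3·2 + 1
2 = 2·1 + 0  (stop)
So 857/72 = [11; 1, 9, 3, 2].

[11; 1, 9, 3, 2]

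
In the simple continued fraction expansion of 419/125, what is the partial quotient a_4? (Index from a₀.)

3

419 = 3·125 + 44   →  a_0 = 3
125 = 2·44 + 37   →  a_1 = 2
44 = 1·37 + 7   →  a_2 = 1
37 = 5·7 + 2   →  a_3 = 5
7 = 3·2 + 1   →  a_4 = 3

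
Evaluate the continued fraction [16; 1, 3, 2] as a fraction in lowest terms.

Fold from the inside: start with 2/1.
  3 + 1/2 = 7/2
  1 + 2/7 = 9/7
  16 + 7/9 = 151/9

151/9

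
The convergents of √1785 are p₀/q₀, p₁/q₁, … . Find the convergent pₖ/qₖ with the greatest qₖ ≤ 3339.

57121/1352

√1785 = [42; 4, 84, …] (period length 2).
Convergents:
  p_0/q_0 = 42/1
  p_1/q_1 = 169/4
  p_2/q_2 = 14238/337
  p_3/q_3 = 57121/1352
  p_4/q_4 = 4812402/113905
q_3 = 1352 ≤ 3339 < 113905 = q_4, so the answer is 57121/1352.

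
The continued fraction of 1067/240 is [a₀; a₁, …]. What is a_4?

1

1067 = 4·240 + 107   →  a_0 = 4
240 = 2·107 + 26   →  a_1 = 2
107 = 4·26 + 3   →  a_2 = 4
26 = 8·3 + 2   →  a_3 = 8
3 = 1·2 + 1   →  a_4 = 1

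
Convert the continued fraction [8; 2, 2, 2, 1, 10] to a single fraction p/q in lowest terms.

Using pₖ = aₖpₖ₋₁ + pₖ₋₂ and qₖ = aₖqₖ₋₁ + qₖ₋₂:
  k=0: a=8, p=8, q=1
  k=1: a=2, p=17, q=2
  k=2: a=2, p=42, q=5
  k=3: a=2, p=101, q=12
  k=4: a=1, p=143, q=17
  k=5: a=10, p=1531, q=182

1531/182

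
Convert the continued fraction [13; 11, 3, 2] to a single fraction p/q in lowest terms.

1034/79

Fold from the inside: start with 2/1.
  3 + 1/2 = 7/2
  11 + 2/7 = 79/7
  13 + 7/79 = 1034/79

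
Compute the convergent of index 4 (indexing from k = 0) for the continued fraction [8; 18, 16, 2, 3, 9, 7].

16731/2077

Using pₖ = aₖpₖ₋₁ + pₖ₋₂, qₖ = aₖqₖ₋₁ + qₖ₋₂ (with p₋₁=1, p₋₂=0, q₋₁=0, q₋₂=1):
  k=0: a=8, p=8, q=1
  k=1: a=18, p=145, q=18
  k=2: a=16, p=2328, q=289
  k=3: a=2, p=4801, q=596
  k=4: a=3, p=16731, q=2077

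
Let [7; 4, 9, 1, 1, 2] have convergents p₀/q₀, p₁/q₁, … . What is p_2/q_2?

Using pₖ = aₖpₖ₋₁ + pₖ₋₂, qₖ = aₖqₖ₋₁ + qₖ₋₂ (with p₋₁=1, p₋₂=0, q₋₁=0, q₋₂=1):
  k=0: a=7, p=7, q=1
  k=1: a=4, p=29, q=4
  k=2: a=9, p=268, q=37

268/37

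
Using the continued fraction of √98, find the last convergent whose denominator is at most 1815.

17631/1781

√98 = [9; 1, 8, 1, 18, …] (period length 4).
Convergents:
  p_0/q_0 = 9/1
  p_1/q_1 = 10/1
  p_2/q_2 = 89/9
  p_3/q_3 = 99/10
  p_4/q_4 = 1871/189
  p_5/q_5 = 1970/199
  p_6/q_6 = 17631/1781
  p_7/q_7 = 19601/1980
q_6 = 1781 ≤ 1815 < 1980 = q_7, so the answer is 17631/1781.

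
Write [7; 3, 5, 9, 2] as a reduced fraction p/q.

Using pₖ = aₖpₖ₋₁ + pₖ₋₂ and qₖ = aₖqₖ₋₁ + qₖ₋₂:
  k=0: a=7, p=7, q=1
  k=1: a=3, p=22, q=3
  k=2: a=5, p=117, q=16
  k=3: a=9, p=1075, q=147
  k=4: a=2, p=2267, q=310

2267/310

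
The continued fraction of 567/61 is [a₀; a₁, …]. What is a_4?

1

567 = 9·61 + 18   →  a_0 = 9
61 = 3·18 + 7   →  a_1 = 3
18 = 2·7 + 4   →  a_2 = 2
7 = 1·4 + 3   →  a_3 = 1
4 = 1·3 + 1   →  a_4 = 1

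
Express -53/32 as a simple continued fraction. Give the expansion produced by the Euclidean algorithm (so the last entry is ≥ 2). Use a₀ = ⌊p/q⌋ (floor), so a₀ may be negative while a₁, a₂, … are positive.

[-2; 2, 1, 10]

-53 = -2×32 + 11
32 = 2×11 + 10
11 = 1×10 + 1
10 = 10×1 + 0  (stop)
So -53/32 = [-2; 2, 1, 10].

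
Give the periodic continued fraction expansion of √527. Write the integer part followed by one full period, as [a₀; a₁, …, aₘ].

a₀ = ⌊√527⌋ = 22.
With m₀=0, d₀=1 and mₖ₊₁ = dₖaₖ − mₖ, dₖ₊₁ = (n − mₖ₊₁²)/dₖ, aₖ₊₁ = ⌊(a₀+mₖ₊₁)/dₖ₊₁⌋:
  k=1: m=22, d=43, a=1
  k=2: m=21, d=2, a=21
  k=3: m=21, d=43, a=1
  k=4: m=22, d=1, a=44
d=1 and a=2a₀=44 at k=4, so the next step gives (m, d) = (22, 43) again — its k=1 value — and the period has length 4.

[22; 1, 21, 1, 44]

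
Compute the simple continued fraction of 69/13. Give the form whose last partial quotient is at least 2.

[5; 3, 4]

69 = 5×13 + 4
13 = 3×4 + 1
4 = 4×1 + 0  (stop)
So 69/13 = [5; 3, 4].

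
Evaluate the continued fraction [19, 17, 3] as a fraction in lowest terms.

991/52

Fold from the inside: start with 3/1.
  17 + 1/3 = 52/3
  19 + 3/52 = 991/52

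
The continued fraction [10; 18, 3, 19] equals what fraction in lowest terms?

10688/1063

Fold from the inside: start with 19/1.
  3 + 1/19 = 58/19
  18 + 19/58 = 1063/58
  10 + 58/1063 = 10688/1063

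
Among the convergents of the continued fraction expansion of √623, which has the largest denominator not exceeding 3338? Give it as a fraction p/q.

31175/1249

√623 = [24; 1, 23, 1, 48, …] (period length 4).
Convergents:
  p_0/q_0 = 24/1
  p_1/q_1 = 25/1
  p_2/q_2 = 599/24
  p_3/q_3 = 624/25
  p_4/q_4 = 30551/1224
  p_5/q_5 = 31175/1249
  p_6/q_6 = 747576/29951
q_5 = 1249 ≤ 3338 < 29951 = q_6, so the answer is 31175/1249.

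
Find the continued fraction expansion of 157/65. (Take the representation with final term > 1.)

[2; 2, 2, 2, 5]

157 = 2·65 + 27
65 = 2·27 + 11
27 = 2·11 + 5
11 = 2·5 + 1
5 = 5·1 + 0  (stop)
So 157/65 = [2; 2, 2, 2, 5].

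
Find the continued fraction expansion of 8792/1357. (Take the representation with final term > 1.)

[6; 2, 11, 2, 2, 11]

8792 = 6×1357 + 650
1357 = 2×650 + 57
650 = 11×57 + 23
57 = 2×23 + 11
23 = 2×11 + 1
11 = 11×1 + 0  (stop)
So 8792/1357 = [6; 2, 11, 2, 2, 11].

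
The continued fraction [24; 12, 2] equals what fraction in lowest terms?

602/25

Fold from the inside: start with 2/1.
  12 + 1/2 = 25/2
  24 + 2/25 = 602/25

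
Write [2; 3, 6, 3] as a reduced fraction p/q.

Using pₖ = aₖpₖ₋₁ + pₖ₋₂ and qₖ = aₖqₖ₋₁ + qₖ₋₂:
  k=0: a=2, p=2, q=1
  k=1: a=3, p=7, q=3
  k=2: a=6, p=44, q=19
  k=3: a=3, p=139, q=60

139/60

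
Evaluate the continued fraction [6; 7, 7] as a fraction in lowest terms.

307/50

Using pₖ = aₖpₖ₋₁ + pₖ₋₂ and qₖ = aₖqₖ₋₁ + qₖ₋₂:
  k=0: a=6, p=6, q=1
  k=1: a=7, p=43, q=7
  k=2: a=7, p=307, q=50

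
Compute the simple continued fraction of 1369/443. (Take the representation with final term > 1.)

1369 = 3·443 + 40
443 = 11·40 + 3
40 = 13·3 + 1
3 = 3·1 + 0  (stop)
So 1369/443 = [3; 11, 13, 3].

[3; 11, 13, 3]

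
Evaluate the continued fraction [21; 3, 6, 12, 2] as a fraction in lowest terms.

Fold from the inside: start with 2/1.
  12 + 1/2 = 25/2
  6 + 2/25 = 152/25
  3 + 25/152 = 481/152
  21 + 152/481 = 10253/481

10253/481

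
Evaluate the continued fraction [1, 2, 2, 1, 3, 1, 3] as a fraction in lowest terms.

178/125

Using pₖ = aₖpₖ₋₁ + pₖ₋₂ and qₖ = aₖqₖ₋₁ + qₖ₋₂:
  k=0: a=1, p=1, q=1
  k=1: a=2, p=3, q=2
  k=2: a=2, p=7, q=5
  k=3: a=1, p=10, q=7
  k=4: a=3, p=37, q=26
  k=5: a=1, p=47, q=33
  k=6: a=3, p=178, q=125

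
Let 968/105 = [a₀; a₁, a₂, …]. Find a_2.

1

968 = 9·105 + 23   →  a_0 = 9
105 = 4·23 + 13   →  a_1 = 4
23 = 1·13 + 10   →  a_2 = 1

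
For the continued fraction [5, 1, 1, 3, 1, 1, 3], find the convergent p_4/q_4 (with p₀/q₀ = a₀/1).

Using pₖ = aₖpₖ₋₁ + pₖ₋₂, qₖ = aₖqₖ₋₁ + qₖ₋₂ (with p₋₁=1, p₋₂=0, q₋₁=0, q₋₂=1):
  k=0: a=5, p=5, q=1
  k=1: a=1, p=6, q=1
  k=2: a=1, p=11, q=2
  k=3: a=3, p=39, q=7
  k=4: a=1, p=50, q=9

50/9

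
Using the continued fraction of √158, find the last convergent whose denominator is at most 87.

√158 = [12; 1, 1, 3, 12, 3, 1, 1, 24, …] (period length 8).
Convergents:
  p_0/q_0 = 12/1
  p_1/q_1 = 13/1
  p_2/q_2 = 25/2
  p_3/q_3 = 88/7
  p_4/q_4 = 1081/86
  p_5/q_5 = 3331/265
q_4 = 86 ≤ 87 < 265 = q_5, so the answer is 1081/86.

1081/86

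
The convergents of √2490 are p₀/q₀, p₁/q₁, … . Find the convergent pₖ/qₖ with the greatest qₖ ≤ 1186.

√2490 = [49; 1, 8, 1, 98, …] (period length 4).
Convergents:
  p_0/q_0 = 49/1
  p_1/q_1 = 50/1
  p_2/q_2 = 449/9
  p_3/q_3 = 499/10
  p_4/q_4 = 49351/989
  p_5/q_5 = 49850/999
  p_6/q_6 = 448151/8981
q_5 = 999 ≤ 1186 < 8981 = q_6, so the answer is 49850/999.

49850/999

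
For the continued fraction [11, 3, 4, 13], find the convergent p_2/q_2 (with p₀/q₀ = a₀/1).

Using pₖ = aₖpₖ₋₁ + pₖ₋₂, qₖ = aₖqₖ₋₁ + qₖ₋₂ (with p₋₁=1, p₋₂=0, q₋₁=0, q₋₂=1):
  k=0: a=11, p=11, q=1
  k=1: a=3, p=34, q=3
  k=2: a=4, p=147, q=13

147/13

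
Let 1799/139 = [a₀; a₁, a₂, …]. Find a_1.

1

1799 = 12·139 + 131   →  a_0 = 12
139 = 1·131 + 8   →  a_1 = 1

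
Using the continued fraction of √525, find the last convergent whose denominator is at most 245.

5522/241

√525 = [22; 1, 10, 2, 10, 1, 44, …] (period length 6).
Convergents:
  p_0/q_0 = 22/1
  p_1/q_1 = 23/1
  p_2/q_2 = 252/11
  p_3/q_3 = 527/23
  p_4/q_4 = 5522/241
  p_5/q_5 = 6049/264
q_4 = 241 ≤ 245 < 264 = q_5, so the answer is 5522/241.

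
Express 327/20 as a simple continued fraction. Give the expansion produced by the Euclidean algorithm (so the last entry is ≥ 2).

[16; 2, 1, 6]

327 = 16*20 + 7
20 = 2*7 + 6
7 = 1*6 + 1
6 = 6*1 + 0  (stop)
So 327/20 = [16; 2, 1, 6].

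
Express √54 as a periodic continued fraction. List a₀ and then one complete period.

a₀ = ⌊√54⌋ = 7.
With m₀=0, d₀=1 and mₖ₊₁ = dₖaₖ − mₖ, dₖ₊₁ = (n − mₖ₊₁²)/dₖ, aₖ₊₁ = ⌊(a₀+mₖ₊₁)/dₖ₊₁⌋:
  k=1: m=7, d=5, a=2
  k=2: m=3, d=9, a=1
  k=3: m=6, d=2, a=6
  k=4: m=6, d=9, a=1
  k=5: m=3, d=5, a=2
  k=6: m=7, d=1, a=14
d=1 and a=2a₀=14 at k=6, so the next step gives (m, d) = (7, 5) again — its k=1 value — and the period has length 6.

[7; 2, 1, 6, 1, 2, 14]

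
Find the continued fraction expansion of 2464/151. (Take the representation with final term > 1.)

2464 = 16×151 + 48
151 = 3×48 + 7
48 = 6×7 + 6
7 = 1×6 + 1
6 = 6×1 + 0  (stop)
So 2464/151 = [16; 3, 6, 1, 6].

[16; 3, 6, 1, 6]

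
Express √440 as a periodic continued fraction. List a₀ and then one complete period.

[20; 1, 40]

a₀ = ⌊√440⌋ = 20.
With m₀=0, d₀=1 and mₖ₊₁ = dₖaₖ − mₖ, dₖ₊₁ = (n − mₖ₊₁²)/dₖ, aₖ₊₁ = ⌊(a₀+mₖ₊₁)/dₖ₊₁⌋:
  k=1: m=20, d=40, a=1
  k=2: m=20, d=1, a=40
d=1 and a=2a₀=40 at k=2, so the next step gives (m, d) = (20, 40) again — its k=1 value — and the period has length 2.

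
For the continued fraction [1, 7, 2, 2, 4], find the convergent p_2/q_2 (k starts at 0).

17/15

Using pₖ = aₖpₖ₋₁ + pₖ₋₂, qₖ = aₖqₖ₋₁ + qₖ₋₂ (with p₋₁=1, p₋₂=0, q₋₁=0, q₋₂=1):
  k=0: a=1, p=1, q=1
  k=1: a=7, p=8, q=7
  k=2: a=2, p=17, q=15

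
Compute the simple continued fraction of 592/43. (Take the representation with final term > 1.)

592 = 13×43 + 33
43 = 1×33 + 10
33 = 3×10 + 3
10 = 3×3 + 1
3 = 3×1 + 0  (stop)
So 592/43 = [13; 1, 3, 3, 3].

[13; 1, 3, 3, 3]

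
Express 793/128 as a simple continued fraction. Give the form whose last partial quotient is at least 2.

793 = 6×128 + 25
128 = 5×25 + 3
25 = 8×3 + 1
3 = 3×1 + 0  (stop)
So 793/128 = [6; 5, 8, 3].

[6; 5, 8, 3]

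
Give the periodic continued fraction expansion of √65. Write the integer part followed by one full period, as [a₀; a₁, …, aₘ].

[8; 16]

a₀ = ⌊√65⌋ = 8.
With m₀=0, d₀=1 and mₖ₊₁ = dₖaₖ − mₖ, dₖ₊₁ = (n − mₖ₊₁²)/dₖ, aₖ₊₁ = ⌊(a₀+mₖ₊₁)/dₖ₊₁⌋:
  k=1: m=8, d=1, a=16
d=1 and a=2a₀=16 at k=1, so the next step gives (m, d) = (8, 1) again — its k=1 value — and the period has length 1.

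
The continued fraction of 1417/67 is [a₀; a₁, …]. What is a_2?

1417 = 21·67 + 10   →  a_0 = 21
67 = 6·10 + 7   →  a_1 = 6
10 = 1·7 + 3   →  a_2 = 1

1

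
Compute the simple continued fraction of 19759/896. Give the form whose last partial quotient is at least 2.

19759 = 22·896 + 47
896 = 19·47 + 3
47 = 15·3 + 2
3 = 1·2 + 1
2 = 2·1 + 0  (stop)
So 19759/896 = [22; 19, 15, 1, 2].

[22; 19, 15, 1, 2]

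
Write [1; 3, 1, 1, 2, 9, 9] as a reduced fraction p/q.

1967/1539

Using pₖ = aₖpₖ₋₁ + pₖ₋₂ and qₖ = aₖqₖ₋₁ + qₖ₋₂:
  k=0: a=1, p=1, q=1
  k=1: a=3, p=4, q=3
  k=2: a=1, p=5, q=4
  k=3: a=1, p=9, q=7
  k=4: a=2, p=23, q=18
  k=5: a=9, p=216, q=169
  k=6: a=9, p=1967, q=1539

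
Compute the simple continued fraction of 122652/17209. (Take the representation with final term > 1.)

[7; 7, 1, 6, 4, 2, 5, 6]

122652 = 7·17209 + 2189
17209 = 7·2189 + 1886
2189 = 1·1886 + 303
1886 = 6·303 + 68
303 = 4·68 + 31
68 = 2·31 + 6
31 = 5·6 + 1
6 = 6·1 + 0  (stop)
So 122652/17209 = [7; 7, 1, 6, 4, 2, 5, 6].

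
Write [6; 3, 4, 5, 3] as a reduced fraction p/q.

1369/217

Using pₖ = aₖpₖ₋₁ + pₖ₋₂ and qₖ = aₖqₖ₋₁ + qₖ₋₂:
  k=0: a=6, p=6, q=1
  k=1: a=3, p=19, q=3
  k=2: a=4, p=82, q=13
  k=3: a=5, p=429, q=68
  k=4: a=3, p=1369, q=217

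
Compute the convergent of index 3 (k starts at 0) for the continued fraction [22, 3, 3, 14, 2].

Using pₖ = aₖpₖ₋₁ + pₖ₋₂, qₖ = aₖqₖ₋₁ + qₖ₋₂ (with p₋₁=1, p₋₂=0, q₋₁=0, q₋₂=1):
  k=0: a=22, p=22, q=1
  k=1: a=3, p=67, q=3
  k=2: a=3, p=223, q=10
  k=3: a=14, p=3189, q=143

3189/143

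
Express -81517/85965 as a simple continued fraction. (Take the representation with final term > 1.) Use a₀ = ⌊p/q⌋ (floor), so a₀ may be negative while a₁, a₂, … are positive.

[-1; 19, 3, 16, 3, 14, 2]

-81517 = -1*85965 + 4448
85965 = 19*4448 + 1453
4448 = 3*1453 + 89
1453 = 16*89 + 29
89 = 3*29 + 2
29 = 14*2 + 1
2 = 2*1 + 0  (stop)
So -81517/85965 = [-1; 19, 3, 16, 3, 14, 2].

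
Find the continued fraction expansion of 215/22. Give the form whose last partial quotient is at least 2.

215 = 9*22 + 17
22 = 1*17 + 5
17 = 3*5 + 2
5 = 2*2 + 1
2 = 2*1 + 0  (stop)
So 215/22 = [9; 1, 3, 2, 2].

[9; 1, 3, 2, 2]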